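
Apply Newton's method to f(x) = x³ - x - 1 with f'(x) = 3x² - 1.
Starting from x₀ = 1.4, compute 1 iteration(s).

f(x) = x³ - x - 1
f'(x) = 3x² - 1
x₀ = 1.4

Newton-Raphson formula: x_{n+1} = x_n - f(x_n)/f'(x_n)

Iteration 1:
  f(1.400000) = 0.344000
  f'(1.400000) = 4.880000
  x_1 = 1.400000 - 0.344000/4.880000 = 1.329508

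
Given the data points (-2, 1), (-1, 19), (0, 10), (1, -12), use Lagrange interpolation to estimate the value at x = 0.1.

Lagrange interpolation formula:
P(x) = Σ yᵢ × Lᵢ(x)
where Lᵢ(x) = Π_{j≠i} (x - xⱼ)/(xᵢ - xⱼ)

L_0(0.1) = (0.1 - (-1))/(-2 - (-1)) × (0.1 - 0)/(-2 - 0) × (0.1 - 1)/(-2 - 1) = 0.016500
L_1(0.1) = (0.1 - (-2))/(-1 - (-2)) × (0.1 - 0)/(-1 - 0) × (0.1 - 1)/(-1 - 1) = -0.094500
L_2(0.1) = (0.1 - (-2))/(0 - (-2)) × (0.1 - (-1))/(0 - (-1)) × (0.1 - 1)/(0 - 1) = 1.039500
L_3(0.1) = (0.1 - (-2))/(1 - (-2)) × (0.1 - (-1))/(1 - (-1)) × (0.1 - 0)/(1 - 0) = 0.038500

P(0.1) = 1×L_0(0.1) + 19×L_1(0.1) + 10×L_2(0.1) + (-12)×L_3(0.1)
P(0.1) = 8.154000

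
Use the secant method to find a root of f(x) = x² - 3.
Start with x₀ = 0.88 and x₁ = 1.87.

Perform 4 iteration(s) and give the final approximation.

f(x) = x² - 3
x₀ = 0.88, x₁ = 1.87

Secant formula: x_{n+1} = x_n - f(x_n)(x_n - x_{n-1})/(f(x_n) - f(x_{n-1}))

Iteration 1:
  f(0.880000) = -2.225600
  f(1.870000) = 0.496900
  x_2 = 1.870000 - 0.496900×(1.870000 - 0.880000)/(0.496900 - (-2.225600))
       = 1.689309
Iteration 2:
  f(1.870000) = 0.496900
  f(1.689309) = -0.146235
  x_3 = 1.689309 - (-0.146235)×(1.689309 - 1.870000)/(-0.146235 - 0.496900)
       = 1.730394
Iteration 3:
  f(1.689309) = -0.146235
  f(1.730394) = -0.005736
  x_4 = 1.730394 - (-0.005736)×(1.730394 - 1.689309)/(-0.005736 - (-0.146235))
       = 1.732072
Iteration 4:
  f(1.730394) = -0.005736
  f(1.732072) = 0.000072
  x_5 = 1.732072 - 0.000072×(1.732072 - 1.730394)/(0.000072 - (-0.005736))
       = 1.732051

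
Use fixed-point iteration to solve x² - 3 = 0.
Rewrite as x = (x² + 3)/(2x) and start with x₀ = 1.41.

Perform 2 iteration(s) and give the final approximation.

Equation: x² - 3 = 0
Fixed-point form: x = (x² + 3)/(2x)
x₀ = 1.41

x_1 = g(1.410000) = 1.768830
x_2 = g(1.768830) = 1.732433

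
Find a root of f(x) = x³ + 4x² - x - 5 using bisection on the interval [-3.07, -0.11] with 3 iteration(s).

f(x) = x³ + 4x² - x - 5
Initial interval: [-3.07, -0.11]

Iteration 1:
  c_1 = (-3.070000 + (-0.110000))/2 = -1.590000
  f(c_1) = f(-1.590000) = 2.682721
  f(a) × f(c) ≥ 0, new interval: [-1.590000, -0.110000]
Iteration 2:
  c_2 = (-1.590000 + (-0.110000))/2 = -0.850000
  f(c_2) = f(-0.850000) = -1.874125
  f(a) × f(c) < 0, new interval: [-1.590000, -0.850000]
Iteration 3:
  c_3 = (-1.590000 + (-0.850000))/2 = -1.220000
  f(c_3) = f(-1.220000) = 0.357752
  f(a) × f(c) ≥ 0, new interval: [-1.220000, -0.850000]

After 3 iteration(s), the approximation is c_3 = -1.220000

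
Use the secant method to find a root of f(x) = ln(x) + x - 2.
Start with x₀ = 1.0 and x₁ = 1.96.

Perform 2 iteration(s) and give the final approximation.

f(x) = ln(x) + x - 2
x₀ = 1.0, x₁ = 1.96

Secant formula: x_{n+1} = x_n - f(x_n)(x_n - x_{n-1})/(f(x_n) - f(x_{n-1}))

Iteration 1:
  f(1.000000) = -1.000000
  f(1.960000) = 0.632944
  x_2 = 1.960000 - 0.632944×(1.960000 - 1.000000)/(0.632944 - (-1.000000))
       = 1.587895
Iteration 2:
  f(1.960000) = 0.632944
  f(1.587895) = 0.050304
  x_3 = 1.587895 - 0.050304×(1.587895 - 1.960000)/(0.050304 - 0.632944)
       = 1.555768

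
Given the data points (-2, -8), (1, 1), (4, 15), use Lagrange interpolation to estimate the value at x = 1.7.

Lagrange interpolation formula:
P(x) = Σ yᵢ × Lᵢ(x)
where Lᵢ(x) = Π_{j≠i} (x - xⱼ)/(xᵢ - xⱼ)

L_0(1.7) = (1.7 - 1)/(-2 - 1) × (1.7 - 4)/(-2 - 4) = -0.089444
L_1(1.7) = (1.7 - (-2))/(1 - (-2)) × (1.7 - 4)/(1 - 4) = 0.945556
L_2(1.7) = (1.7 - (-2))/(4 - (-2)) × (1.7 - 1)/(4 - 1) = 0.143889

P(1.7) = (-8)×L_0(1.7) + 1×L_1(1.7) + 15×L_2(1.7)
P(1.7) = 3.819444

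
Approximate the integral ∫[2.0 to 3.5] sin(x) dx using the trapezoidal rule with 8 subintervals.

f(x) = sin(x)
a = 2.0, b = 3.5, n = 8
h = (b - a)/n = 0.187500

Trapezoidal rule: (h/2)[f(x₀) + 2f(x₁) + 2f(x₂) + ... + f(xₙ)]

x_0 = 2.0000, f(x_0) = 0.909297, coefficient = 1
x_1 = 2.1875, f(x_1) = 0.815789, coefficient = 2
x_2 = 2.3750, f(x_2) = 0.693685, coefficient = 2
x_3 = 2.5625, f(x_3) = 0.547265, coefficient = 2
x_4 = 2.7500, f(x_4) = 0.381661, coefficient = 2
x_5 = 2.9375, f(x_5) = 0.202679, coefficient = 2
x_6 = 3.1250, f(x_6) = 0.016592, coefficient = 2
x_7 = 3.3125, f(x_7) = -0.170077, coefficient = 2
x_8 = 3.5000, f(x_8) = -0.350783, coefficient = 1

I ≈ (0.187500/2) × 5.533703 = 0.518785
Exact value: 0.520310
Error: 0.001525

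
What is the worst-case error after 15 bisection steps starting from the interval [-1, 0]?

Bisection error bound: |error| ≤ (b-a)/2^n
|error| ≤ (0 - (-1))/2^15 = 1/2^15
|error| ≤ 0.0000305176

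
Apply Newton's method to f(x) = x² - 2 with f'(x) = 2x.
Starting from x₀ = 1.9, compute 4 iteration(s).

f(x) = x² - 2
f'(x) = 2x
x₀ = 1.9

Newton-Raphson formula: x_{n+1} = x_n - f(x_n)/f'(x_n)

Iteration 1:
  f(1.900000) = 1.610000
  f'(1.900000) = 3.800000
  x_1 = 1.900000 - 1.610000/3.800000 = 1.476316
Iteration 2:
  f(1.476316) = 0.179508
  f'(1.476316) = 2.952632
  x_2 = 1.476316 - 0.179508/2.952632 = 1.415520
Iteration 3:
  f(1.415520) = 0.003696
  f'(1.415520) = 2.831039
  x_3 = 1.415520 - 0.003696/2.831039 = 1.414214
Iteration 4:
  f(1.414214) = 0.000002
  f'(1.414214) = 2.828428
  x_4 = 1.414214 - 0.000002/2.828428 = 1.414214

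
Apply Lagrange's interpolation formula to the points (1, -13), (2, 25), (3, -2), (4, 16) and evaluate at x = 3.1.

Lagrange interpolation formula:
P(x) = Σ yᵢ × Lᵢ(x)
where Lᵢ(x) = Π_{j≠i} (x - xⱼ)/(xᵢ - xⱼ)

L_0(3.1) = (3.1 - 2)/(1 - 2) × (3.1 - 3)/(1 - 3) × (3.1 - 4)/(1 - 4) = 0.016500
L_1(3.1) = (3.1 - 1)/(2 - 1) × (3.1 - 3)/(2 - 3) × (3.1 - 4)/(2 - 4) = -0.094500
L_2(3.1) = (3.1 - 1)/(3 - 1) × (3.1 - 2)/(3 - 2) × (3.1 - 4)/(3 - 4) = 1.039500
L_3(3.1) = (3.1 - 1)/(4 - 1) × (3.1 - 2)/(4 - 2) × (3.1 - 3)/(4 - 3) = 0.038500

P(3.1) = (-13)×L_0(3.1) + 25×L_1(3.1) + (-2)×L_2(3.1) + 16×L_3(3.1)
P(3.1) = -4.040000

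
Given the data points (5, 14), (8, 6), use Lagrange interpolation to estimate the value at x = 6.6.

Lagrange interpolation formula:
P(x) = Σ yᵢ × Lᵢ(x)
where Lᵢ(x) = Π_{j≠i} (x - xⱼ)/(xᵢ - xⱼ)

L_0(6.6) = (6.6 - 8)/(5 - 8) = 0.466667
L_1(6.6) = (6.6 - 5)/(8 - 5) = 0.533333

P(6.6) = 14×L_0(6.6) + 6×L_1(6.6)
P(6.6) = 9.733333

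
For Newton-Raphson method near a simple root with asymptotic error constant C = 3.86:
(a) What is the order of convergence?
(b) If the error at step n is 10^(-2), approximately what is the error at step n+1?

(a) Newton-Raphson has quadratic (order 2) convergence near simple roots.
    This means |e_{n+1}| ≈ C|e_n|².

(b) With |e_n| = 10^(-2) and C = 3.86:
    |e_{n+1}| ≈ 3.86 × (10^(-2))² = 3.86 × 10^(-4)

(a) 2 (quadratic); (b) |e_{n+1}| ≈ 3.860e-04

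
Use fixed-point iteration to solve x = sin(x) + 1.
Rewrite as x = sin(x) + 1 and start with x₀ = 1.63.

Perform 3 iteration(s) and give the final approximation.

Equation: x = sin(x) + 1
Fixed-point form: x = sin(x) + 1
x₀ = 1.63

x_1 = g(1.630000) = 1.998248
x_2 = g(1.998248) = 1.910025
x_3 = g(1.910025) = 1.943012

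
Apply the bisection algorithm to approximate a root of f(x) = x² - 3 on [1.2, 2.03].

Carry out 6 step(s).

f(x) = x² - 3
Initial interval: [1.2, 2.03]

Iteration 1:
  c_1 = (1.200000 + 2.030000)/2 = 1.615000
  f(c_1) = f(1.615000) = -0.391775
  f(a) × f(c) ≥ 0, new interval: [1.615000, 2.030000]
Iteration 2:
  c_2 = (1.615000 + 2.030000)/2 = 1.822500
  f(c_2) = f(1.822500) = 0.321506
  f(a) × f(c) < 0, new interval: [1.615000, 1.822500]
Iteration 3:
  c_3 = (1.615000 + 1.822500)/2 = 1.718750
  f(c_3) = f(1.718750) = -0.045898
  f(a) × f(c) ≥ 0, new interval: [1.718750, 1.822500]
Iteration 4:
  c_4 = (1.718750 + 1.822500)/2 = 1.770625
  f(c_4) = f(1.770625) = 0.135113
  f(a) × f(c) < 0, new interval: [1.718750, 1.770625]
Iteration 5:
  c_5 = (1.718750 + 1.770625)/2 = 1.744687
  f(c_5) = f(1.744687) = 0.043934
  f(a) × f(c) < 0, new interval: [1.718750, 1.744687]
Iteration 6:
  c_6 = (1.718750 + 1.744687)/2 = 1.731719
  f(c_6) = f(1.731719) = -0.001150
  f(a) × f(c) ≥ 0, new interval: [1.731719, 1.744687]

After 6 iteration(s), the approximation is c_6 = 1.731719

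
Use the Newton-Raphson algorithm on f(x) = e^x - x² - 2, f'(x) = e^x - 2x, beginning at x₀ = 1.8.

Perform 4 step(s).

f(x) = e^x - x² - 2
f'(x) = e^x - 2x
x₀ = 1.8

Newton-Raphson formula: x_{n+1} = x_n - f(x_n)/f'(x_n)

Iteration 1:
  f(1.800000) = 0.809647
  f'(1.800000) = 2.449647
  x_1 = 1.800000 - 0.809647/2.449647 = 1.469484
Iteration 2:
  f(1.469484) = 0.187608
  f'(1.469484) = 1.408024
  x_2 = 1.469484 - 0.187608/1.408024 = 1.336242
Iteration 3:
  f(1.336242) = 0.019175
  f'(1.336242) = 1.132234
  x_3 = 1.336242 - 0.019175/1.132234 = 1.319306
Iteration 4:
  f(1.319306) = 0.000256
  f'(1.319306) = 1.102212
  x_4 = 1.319306 - 0.000256/1.102212 = 1.319074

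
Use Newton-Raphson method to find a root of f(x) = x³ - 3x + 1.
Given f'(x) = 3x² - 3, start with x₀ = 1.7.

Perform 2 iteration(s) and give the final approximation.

f(x) = x³ - 3x + 1
f'(x) = 3x² - 3
x₀ = 1.7

Newton-Raphson formula: x_{n+1} = x_n - f(x_n)/f'(x_n)

Iteration 1:
  f(1.700000) = 0.813000
  f'(1.700000) = 5.670000
  x_1 = 1.700000 - 0.813000/5.670000 = 1.556614
Iteration 2:
  f(1.556614) = 0.101906
  f'(1.556614) = 4.269139
  x_2 = 1.556614 - 0.101906/4.269139 = 1.532743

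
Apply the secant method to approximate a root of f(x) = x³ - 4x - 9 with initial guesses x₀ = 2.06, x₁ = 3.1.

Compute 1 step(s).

f(x) = x³ - 4x - 9
x₀ = 2.06, x₁ = 3.1

Secant formula: x_{n+1} = x_n - f(x_n)(x_n - x_{n-1})/(f(x_n) - f(x_{n-1}))

Iteration 1:
  f(2.060000) = -8.498184
  f(3.100000) = 8.391000
  x_2 = 3.100000 - 8.391000×(3.100000 - 2.060000)/(8.391000 - (-8.498184))
       = 2.583300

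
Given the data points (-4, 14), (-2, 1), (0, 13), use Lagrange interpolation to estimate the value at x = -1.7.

Lagrange interpolation formula:
P(x) = Σ yᵢ × Lᵢ(x)
where Lᵢ(x) = Π_{j≠i} (x - xⱼ)/(xᵢ - xⱼ)

L_0(-1.7) = (-1.7 - (-2))/(-4 - (-2)) × (-1.7 - 0)/(-4 - 0) = -0.063750
L_1(-1.7) = (-1.7 - (-4))/(-2 - (-4)) × (-1.7 - 0)/(-2 - 0) = 0.977500
L_2(-1.7) = (-1.7 - (-4))/(0 - (-4)) × (-1.7 - (-2))/(0 - (-2)) = 0.086250

P(-1.7) = 14×L_0(-1.7) + 1×L_1(-1.7) + 13×L_2(-1.7)
P(-1.7) = 1.206250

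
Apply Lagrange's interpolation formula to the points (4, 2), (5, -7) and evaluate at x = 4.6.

Lagrange interpolation formula:
P(x) = Σ yᵢ × Lᵢ(x)
where Lᵢ(x) = Π_{j≠i} (x - xⱼ)/(xᵢ - xⱼ)

L_0(4.6) = (4.6 - 5)/(4 - 5) = 0.400000
L_1(4.6) = (4.6 - 4)/(5 - 4) = 0.600000

P(4.6) = 2×L_0(4.6) + (-7)×L_1(4.6)
P(4.6) = -3.400000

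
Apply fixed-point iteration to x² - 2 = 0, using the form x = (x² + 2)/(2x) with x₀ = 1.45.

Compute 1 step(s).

Equation: x² - 2 = 0
Fixed-point form: x = (x² + 2)/(2x)
x₀ = 1.45

x_1 = g(1.450000) = 1.414655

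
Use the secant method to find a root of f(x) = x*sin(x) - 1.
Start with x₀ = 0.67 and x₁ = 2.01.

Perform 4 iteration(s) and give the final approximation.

f(x) = x*sin(x) - 1
x₀ = 0.67, x₁ = 2.01

Secant formula: x_{n+1} = x_n - f(x_n)(x_n - x_{n-1})/(f(x_n) - f(x_{n-1}))

Iteration 1:
  f(0.670000) = -0.583939
  f(2.010000) = 0.819232
  x_2 = 2.010000 - 0.819232×(2.010000 - 0.670000)/(0.819232 - (-0.583939))
       = 1.227650
Iteration 2:
  f(2.010000) = 0.819232
  f(1.227650) = 0.156079
  x_3 = 1.227650 - 0.156079×(1.227650 - 2.010000)/(0.156079 - 0.819232)
       = 1.043517
Iteration 3:
  f(1.227650) = 0.156079
  f(1.043517) = -0.098214
  x_4 = 1.043517 - (-0.098214)×(1.043517 - 1.227650)/(-0.098214 - 0.156079)
       = 1.114634
Iteration 4:
  f(1.043517) = -0.098214
  f(1.114634) = 0.000662
  x_5 = 1.114634 - 0.000662×(1.114634 - 1.043517)/(0.000662 - (-0.098214))
       = 1.114158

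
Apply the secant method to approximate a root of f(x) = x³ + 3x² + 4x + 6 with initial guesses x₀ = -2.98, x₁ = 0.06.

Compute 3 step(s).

f(x) = x³ + 3x² + 4x + 6
x₀ = -2.98, x₁ = 0.06

Secant formula: x_{n+1} = x_n - f(x_n)(x_n - x_{n-1})/(f(x_n) - f(x_{n-1}))

Iteration 1:
  f(-2.980000) = -5.742392
  f(0.060000) = 6.251016
  x_2 = 0.060000 - 6.251016×(0.060000 - (-2.980000))/(6.251016 - (-5.742392))
       = -1.524461
Iteration 2:
  f(0.060000) = 6.251016
  f(-1.524461) = 3.331281
  x_3 = -1.524461 - 3.331281×(-1.524461 - 0.060000)/(3.331281 - 6.251016)
       = -3.332257
Iteration 3:
  f(-1.524461) = 3.331281
  f(-3.332257) = -11.018388
  x_4 = -3.332257 - (-11.018388)×(-3.332257 - (-1.524461))/(-11.018388 - 3.331281)
       = -1.944142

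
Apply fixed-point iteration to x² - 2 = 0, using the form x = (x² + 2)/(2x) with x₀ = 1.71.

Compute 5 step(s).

Equation: x² - 2 = 0
Fixed-point form: x = (x² + 2)/(2x)
x₀ = 1.71

x_1 = g(1.710000) = 1.439795
x_2 = g(1.439795) = 1.414441
x_3 = g(1.414441) = 1.414214
x_4 = g(1.414214) = 1.414214
x_5 = g(1.414214) = 1.414214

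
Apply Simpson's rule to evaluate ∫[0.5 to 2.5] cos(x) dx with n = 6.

f(x) = cos(x)
a = 0.5, b = 2.5, n = 6
h = (b - a)/n = 0.333333

Simpson's rule: (h/3)[f(x₀) + 4f(x₁) + 2f(x₂) + ... + f(xₙ)]

x_0 = 0.5000, f(x_0) = 0.877583, coefficient = 1
x_1 = 0.8333, f(x_1) = 0.672412, coefficient = 4
x_2 = 1.1667, f(x_2) = 0.393219, coefficient = 2
x_3 = 1.5000, f(x_3) = 0.070737, coefficient = 4
x_4 = 1.8333, f(x_4) = -0.259531, coefficient = 2
x_5 = 2.1667, f(x_5) = -0.561229, coefficient = 4
x_6 = 2.5000, f(x_6) = -0.801144, coefficient = 1

I ≈ (0.333333/3) × 1.071494 = 0.119055
Exact value: 0.119047
Error: 0.000008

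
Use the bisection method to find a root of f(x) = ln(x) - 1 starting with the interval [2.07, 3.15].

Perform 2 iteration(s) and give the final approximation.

f(x) = ln(x) - 1
Initial interval: [2.07, 3.15]

Iteration 1:
  c_1 = (2.070000 + 3.150000)/2 = 2.610000
  f(c_1) = f(2.610000) = -0.040650
  f(a) × f(c) ≥ 0, new interval: [2.610000, 3.150000]
Iteration 2:
  c_2 = (2.610000 + 3.150000)/2 = 2.880000
  f(c_2) = f(2.880000) = 0.057790
  f(a) × f(c) < 0, new interval: [2.610000, 2.880000]

After 2 iteration(s), the approximation is c_2 = 2.880000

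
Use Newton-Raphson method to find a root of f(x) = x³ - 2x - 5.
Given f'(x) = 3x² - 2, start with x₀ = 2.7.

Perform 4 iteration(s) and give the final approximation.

f(x) = x³ - 2x - 5
f'(x) = 3x² - 2
x₀ = 2.7

Newton-Raphson formula: x_{n+1} = x_n - f(x_n)/f'(x_n)

Iteration 1:
  f(2.700000) = 9.283000
  f'(2.700000) = 19.870000
  x_1 = 2.700000 - 9.283000/19.870000 = 2.232813
Iteration 2:
  f(2.232813) = 1.665964
  f'(2.232813) = 12.956366
  x_2 = 2.232813 - 1.665964/12.956366 = 2.104231
Iteration 3:
  f(2.104231) = 0.108623
  f'(2.104231) = 11.283360
  x_3 = 2.104231 - 0.108623/11.283360 = 2.094604
Iteration 4:
  f(2.094604) = 0.000584
  f'(2.094604) = 11.162095
  x_4 = 2.094604 - 0.000584/11.162095 = 2.094551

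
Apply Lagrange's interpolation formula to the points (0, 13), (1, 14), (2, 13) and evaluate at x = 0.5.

Lagrange interpolation formula:
P(x) = Σ yᵢ × Lᵢ(x)
where Lᵢ(x) = Π_{j≠i} (x - xⱼ)/(xᵢ - xⱼ)

L_0(0.5) = (0.5 - 1)/(0 - 1) × (0.5 - 2)/(0 - 2) = 0.375000
L_1(0.5) = (0.5 - 0)/(1 - 0) × (0.5 - 2)/(1 - 2) = 0.750000
L_2(0.5) = (0.5 - 0)/(2 - 0) × (0.5 - 1)/(2 - 1) = -0.125000

P(0.5) = 13×L_0(0.5) + 14×L_1(0.5) + 13×L_2(0.5)
P(0.5) = 13.750000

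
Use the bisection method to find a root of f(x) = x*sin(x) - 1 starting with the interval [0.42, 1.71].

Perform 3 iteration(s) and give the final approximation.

f(x) = x*sin(x) - 1
Initial interval: [0.42, 1.71]

Iteration 1:
  c_1 = (0.420000 + 1.710000)/2 = 1.065000
  f(c_1) = f(1.065000) = -0.068350
  f(a) × f(c) ≥ 0, new interval: [1.065000, 1.710000]
Iteration 2:
  c_2 = (1.065000 + 1.710000)/2 = 1.387500
  f(c_2) = f(1.387500) = 0.364257
  f(a) × f(c) < 0, new interval: [1.065000, 1.387500]
Iteration 3:
  c_3 = (1.065000 + 1.387500)/2 = 1.226250
  f(c_3) = f(1.226250) = 0.154182
  f(a) × f(c) < 0, new interval: [1.065000, 1.226250]

After 3 iteration(s), the approximation is c_3 = 1.226250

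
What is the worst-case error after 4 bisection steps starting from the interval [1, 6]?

Bisection error bound: |error| ≤ (b-a)/2^n
|error| ≤ (6 - 1)/2^4 = 5/2^4
|error| ≤ 0.3125000000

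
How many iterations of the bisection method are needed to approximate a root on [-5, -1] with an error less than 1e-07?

We need (b-a)/2^n ≤ 1e-07
(-1 - (-5))/2^n ≤ 1e-07
4/2^n ≤ 1e-07
2^n ≥ 40000000
n ≥ log₂(40000000) = 25.25
n ≥ 26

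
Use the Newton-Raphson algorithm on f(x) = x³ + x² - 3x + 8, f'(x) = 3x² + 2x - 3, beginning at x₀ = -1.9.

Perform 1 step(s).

f(x) = x³ + x² - 3x + 8
f'(x) = 3x² + 2x - 3
x₀ = -1.9

Newton-Raphson formula: x_{n+1} = x_n - f(x_n)/f'(x_n)

Iteration 1:
  f(-1.900000) = 10.451000
  f'(-1.900000) = 4.030000
  x_1 = -1.900000 - 10.451000/4.030000 = -4.493300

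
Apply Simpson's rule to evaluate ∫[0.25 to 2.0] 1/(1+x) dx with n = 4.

f(x) = 1/(1+x)
a = 0.25, b = 2.0, n = 4
h = (b - a)/n = 0.437500

Simpson's rule: (h/3)[f(x₀) + 4f(x₁) + 2f(x₂) + ... + f(xₙ)]

x_0 = 0.2500, f(x_0) = 0.800000, coefficient = 1
x_1 = 0.6875, f(x_1) = 0.592593, coefficient = 4
x_2 = 1.1250, f(x_2) = 0.470588, coefficient = 2
x_3 = 1.5625, f(x_3) = 0.390244, coefficient = 4
x_4 = 2.0000, f(x_4) = 0.333333, coefficient = 1

I ≈ (0.437500/3) × 6.005856 = 0.875854
Exact value: 0.875469
Error: 0.000385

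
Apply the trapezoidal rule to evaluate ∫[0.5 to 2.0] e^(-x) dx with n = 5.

f(x) = e^(-x)
a = 0.5, b = 2.0, n = 5
h = (b - a)/n = 0.300000

Trapezoidal rule: (h/2)[f(x₀) + 2f(x₁) + 2f(x₂) + ... + f(xₙ)]

x_0 = 0.5000, f(x_0) = 0.606531, coefficient = 1
x_1 = 0.8000, f(x_1) = 0.449329, coefficient = 2
x_2 = 1.1000, f(x_2) = 0.332871, coefficient = 2
x_3 = 1.4000, f(x_3) = 0.246597, coefficient = 2
x_4 = 1.7000, f(x_4) = 0.182684, coefficient = 2
x_5 = 2.0000, f(x_5) = 0.135335, coefficient = 1

I ≈ (0.300000/2) × 3.164827 = 0.474724
Exact value: 0.471195
Error: 0.003529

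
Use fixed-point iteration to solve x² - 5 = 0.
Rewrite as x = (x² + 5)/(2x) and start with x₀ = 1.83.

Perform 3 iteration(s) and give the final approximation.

Equation: x² - 5 = 0
Fixed-point form: x = (x² + 5)/(2x)
x₀ = 1.83

x_1 = g(1.830000) = 2.281120
x_2 = g(2.281120) = 2.236513
x_3 = g(2.236513) = 2.236068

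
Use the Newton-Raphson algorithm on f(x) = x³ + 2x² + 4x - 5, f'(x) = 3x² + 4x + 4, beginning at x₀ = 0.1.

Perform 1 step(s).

f(x) = x³ + 2x² + 4x - 5
f'(x) = 3x² + 4x + 4
x₀ = 0.1

Newton-Raphson formula: x_{n+1} = x_n - f(x_n)/f'(x_n)

Iteration 1:
  f(0.100000) = -4.579000
  f'(0.100000) = 4.430000
  x_1 = 0.100000 - (-4.579000)/4.430000 = 1.133634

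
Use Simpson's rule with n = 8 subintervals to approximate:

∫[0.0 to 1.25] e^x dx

f(x) = e^x
a = 0.0, b = 1.25, n = 8
h = (b - a)/n = 0.156250

Simpson's rule: (h/3)[f(x₀) + 4f(x₁) + 2f(x₂) + ... + f(xₙ)]

x_0 = 0.0000, f(x_0) = 1.000000, coefficient = 1
x_1 = 0.1562, f(x_1) = 1.169118, coefficient = 4
x_2 = 0.3125, f(x_2) = 1.366838, coefficient = 2
x_3 = 0.4688, f(x_3) = 1.597995, coefficient = 4
x_4 = 0.6250, f(x_4) = 1.868246, coefficient = 2
x_5 = 0.7812, f(x_5) = 2.184201, coefficient = 4
x_6 = 0.9375, f(x_6) = 2.553589, coefficient = 2
x_7 = 1.0938, f(x_7) = 2.985449, coefficient = 4
x_8 = 1.2500, f(x_8) = 3.490343, coefficient = 1

I ≈ (0.156250/3) × 47.814743 = 2.490351
Exact value: 2.490343
Error: 0.000008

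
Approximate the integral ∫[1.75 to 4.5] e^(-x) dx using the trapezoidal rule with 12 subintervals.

f(x) = e^(-x)
a = 1.75, b = 4.5, n = 12
h = (b - a)/n = 0.229167

Trapezoidal rule: (h/2)[f(x₀) + 2f(x₁) + 2f(x₂) + ... + f(xₙ)]

x_0 = 1.7500, f(x_0) = 0.173774, coefficient = 1
x_1 = 1.9792, f(x_1) = 0.138184, coefficient = 2
x_2 = 2.2083, f(x_2) = 0.109884, coefficient = 2
x_3 = 2.4375, f(x_3) = 0.087379, coefficient = 2
x_4 = 2.6667, f(x_4) = 0.069483, coefficient = 2
x_5 = 2.8958, f(x_5) = 0.055253, coefficient = 2
x_6 = 3.1250, f(x_6) = 0.043937, coefficient = 2
x_7 = 3.3542, f(x_7) = 0.034938, coefficient = 2
x_8 = 3.5833, f(x_8) = 0.027783, coefficient = 2
x_9 = 3.8125, f(x_9) = 0.022093, coefficient = 2
x_10 = 4.0417, f(x_10) = 0.017568, coefficient = 2
x_11 = 4.2708, f(x_11) = 0.013970, coefficient = 2
x_12 = 4.5000, f(x_12) = 0.011109, coefficient = 1

I ≈ (0.229167/2) × 1.425829 = 0.163376
Exact value: 0.162665
Error: 0.000711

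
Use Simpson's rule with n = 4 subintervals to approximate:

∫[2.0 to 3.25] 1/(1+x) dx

f(x) = 1/(1+x)
a = 2.0, b = 3.25, n = 4
h = (b - a)/n = 0.312500

Simpson's rule: (h/3)[f(x₀) + 4f(x₁) + 2f(x₂) + ... + f(xₙ)]

x_0 = 2.0000, f(x_0) = 0.333333, coefficient = 1
x_1 = 2.3125, f(x_1) = 0.301887, coefficient = 4
x_2 = 2.6250, f(x_2) = 0.275862, coefficient = 2
x_3 = 2.9375, f(x_3) = 0.253968, coefficient = 4
x_4 = 3.2500, f(x_4) = 0.235294, coefficient = 1

I ≈ (0.312500/3) × 3.343772 = 0.348310
Exact value: 0.348307
Error: 0.000003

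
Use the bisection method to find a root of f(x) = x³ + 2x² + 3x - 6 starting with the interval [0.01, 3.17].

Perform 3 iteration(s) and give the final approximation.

f(x) = x³ + 2x² + 3x - 6
Initial interval: [0.01, 3.17]

Iteration 1:
  c_1 = (0.010000 + 3.170000)/2 = 1.590000
  f(c_1) = f(1.590000) = 7.845879
  f(a) × f(c) < 0, new interval: [0.010000, 1.590000]
Iteration 2:
  c_2 = (0.010000 + 1.590000)/2 = 0.800000
  f(c_2) = f(0.800000) = -1.808000
  f(a) × f(c) ≥ 0, new interval: [0.800000, 1.590000]
Iteration 3:
  c_3 = (0.800000 + 1.590000)/2 = 1.195000
  f(c_3) = f(1.195000) = 2.147540
  f(a) × f(c) < 0, new interval: [0.800000, 1.195000]

After 3 iteration(s), the approximation is c_3 = 1.195000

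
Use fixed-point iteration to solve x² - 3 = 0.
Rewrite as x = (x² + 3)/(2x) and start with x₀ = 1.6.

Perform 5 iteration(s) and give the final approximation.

Equation: x² - 3 = 0
Fixed-point form: x = (x² + 3)/(2x)
x₀ = 1.6

x_1 = g(1.600000) = 1.737500
x_2 = g(1.737500) = 1.732059
x_3 = g(1.732059) = 1.732051
x_4 = g(1.732051) = 1.732051
x_5 = g(1.732051) = 1.732051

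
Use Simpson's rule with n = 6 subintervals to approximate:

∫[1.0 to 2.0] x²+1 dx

f(x) = x²+1
a = 1.0, b = 2.0, n = 6
h = (b - a)/n = 0.166667

Simpson's rule: (h/3)[f(x₀) + 4f(x₁) + 2f(x₂) + ... + f(xₙ)]

x_0 = 1.0000, f(x_0) = 2.000000, coefficient = 1
x_1 = 1.1667, f(x_1) = 2.361111, coefficient = 4
x_2 = 1.3333, f(x_2) = 2.777778, coefficient = 2
x_3 = 1.5000, f(x_3) = 3.250000, coefficient = 4
x_4 = 1.6667, f(x_4) = 3.777778, coefficient = 2
x_5 = 1.8333, f(x_5) = 4.361111, coefficient = 4
x_6 = 2.0000, f(x_6) = 5.000000, coefficient = 1

I ≈ (0.166667/3) × 60.000000 = 3.333333
Exact value: 3.333333
Error: 0.000000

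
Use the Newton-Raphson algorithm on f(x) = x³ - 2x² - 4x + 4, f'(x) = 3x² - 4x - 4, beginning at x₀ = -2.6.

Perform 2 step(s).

f(x) = x³ - 2x² - 4x + 4
f'(x) = 3x² - 4x - 4
x₀ = -2.6

Newton-Raphson formula: x_{n+1} = x_n - f(x_n)/f'(x_n)

Iteration 1:
  f(-2.600000) = -16.696000
  f'(-2.600000) = 26.680000
  x_1 = -2.600000 - (-16.696000)/26.680000 = -1.974213
Iteration 2:
  f(-1.974213) = -3.592709
  f'(-1.974213) = 15.589401
  x_2 = -1.974213 - (-3.592709)/15.589401 = -1.743754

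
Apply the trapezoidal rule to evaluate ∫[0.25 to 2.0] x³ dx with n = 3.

f(x) = x³
a = 0.25, b = 2.0, n = 3
h = (b - a)/n = 0.583333

Trapezoidal rule: (h/2)[f(x₀) + 2f(x₁) + 2f(x₂) + ... + f(xₙ)]

x_0 = 0.2500, f(x_0) = 0.015625, coefficient = 1
x_1 = 0.8333, f(x_1) = 0.578704, coefficient = 2
x_2 = 1.4167, f(x_2) = 2.843171, coefficient = 2
x_3 = 2.0000, f(x_3) = 8.000000, coefficient = 1

I ≈ (0.583333/2) × 14.859375 = 4.333984
Exact value: 3.999023
Error: 0.334961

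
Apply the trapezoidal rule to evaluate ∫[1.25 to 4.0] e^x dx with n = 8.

f(x) = e^x
a = 1.25, b = 4.0, n = 8
h = (b - a)/n = 0.343750

Trapezoidal rule: (h/2)[f(x₀) + 2f(x₁) + 2f(x₂) + ... + f(xₙ)]

x_0 = 1.2500, f(x_0) = 3.490343, coefficient = 1
x_1 = 1.5938, f(x_1) = 4.922173, coefficient = 2
x_2 = 1.9375, f(x_2) = 6.941376, coefficient = 2
x_3 = 2.2812, f(x_3) = 9.788909, coefficient = 2
x_4 = 2.6250, f(x_4) = 13.804574, coefficient = 2
x_5 = 2.9688, f(x_5) = 19.467570, coefficient = 2
x_6 = 3.3125, f(x_6) = 27.453674, coefficient = 2
x_7 = 3.6562, f(x_7) = 38.715886, coefficient = 2
x_8 = 4.0000, f(x_8) = 54.598150, coefficient = 1

I ≈ (0.343750/2) × 300.276815 = 51.610078
Exact value: 51.107807
Error: 0.502271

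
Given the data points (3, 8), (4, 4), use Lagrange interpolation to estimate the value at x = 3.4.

Lagrange interpolation formula:
P(x) = Σ yᵢ × Lᵢ(x)
where Lᵢ(x) = Π_{j≠i} (x - xⱼ)/(xᵢ - xⱼ)

L_0(3.4) = (3.4 - 4)/(3 - 4) = 0.600000
L_1(3.4) = (3.4 - 3)/(4 - 3) = 0.400000

P(3.4) = 8×L_0(3.4) + 4×L_1(3.4)
P(3.4) = 6.400000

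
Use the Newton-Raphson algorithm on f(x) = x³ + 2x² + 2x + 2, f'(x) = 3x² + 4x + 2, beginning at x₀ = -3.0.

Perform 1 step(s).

f(x) = x³ + 2x² + 2x + 2
f'(x) = 3x² + 4x + 2
x₀ = -3.0

Newton-Raphson formula: x_{n+1} = x_n - f(x_n)/f'(x_n)

Iteration 1:
  f(-3.000000) = -13.000000
  f'(-3.000000) = 17.000000
  x_1 = -3.000000 - (-13.000000)/17.000000 = -2.235294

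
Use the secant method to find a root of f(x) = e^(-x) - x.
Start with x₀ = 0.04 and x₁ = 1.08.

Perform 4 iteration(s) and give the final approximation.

f(x) = e^(-x) - x
x₀ = 0.04, x₁ = 1.08

Secant formula: x_{n+1} = x_n - f(x_n)(x_n - x_{n-1})/(f(x_n) - f(x_{n-1}))

Iteration 1:
  f(0.040000) = 0.920789
  f(1.080000) = -0.740404
  x_2 = 1.080000 - (-0.740404)×(1.080000 - 0.040000)/(-0.740404 - 0.920789)
       = 0.616466
Iteration 2:
  f(1.080000) = -0.740404
  f(0.616466) = -0.076616
  x_3 = 0.616466 - (-0.076616)×(0.616466 - 1.080000)/(-0.076616 - (-0.740404))
       = 0.562963
Iteration 3:
  f(0.616466) = -0.076616
  f(0.562963) = 0.006556
  x_4 = 0.562963 - 0.006556×(0.562963 - 0.616466)/(0.006556 - (-0.076616))
       = 0.567180
Iteration 4:
  f(0.562963) = 0.006556
  f(0.567180) = -0.000058
  x_5 = 0.567180 - (-0.000058)×(0.567180 - 0.562963)/(-0.000058 - 0.006556)
       = 0.567143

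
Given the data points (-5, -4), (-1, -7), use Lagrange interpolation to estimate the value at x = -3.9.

Lagrange interpolation formula:
P(x) = Σ yᵢ × Lᵢ(x)
where Lᵢ(x) = Π_{j≠i} (x - xⱼ)/(xᵢ - xⱼ)

L_0(-3.9) = (-3.9 - (-1))/(-5 - (-1)) = 0.725000
L_1(-3.9) = (-3.9 - (-5))/(-1 - (-5)) = 0.275000

P(-3.9) = (-4)×L_0(-3.9) + (-7)×L_1(-3.9)
P(-3.9) = -4.825000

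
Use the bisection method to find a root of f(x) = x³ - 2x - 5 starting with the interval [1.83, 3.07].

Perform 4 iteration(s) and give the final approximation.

f(x) = x³ - 2x - 5
Initial interval: [1.83, 3.07]

Iteration 1:
  c_1 = (1.830000 + 3.070000)/2 = 2.450000
  f(c_1) = f(2.450000) = 4.806125
  f(a) × f(c) < 0, new interval: [1.830000, 2.450000]
Iteration 2:
  c_2 = (1.830000 + 2.450000)/2 = 2.140000
  f(c_2) = f(2.140000) = 0.520344
  f(a) × f(c) < 0, new interval: [1.830000, 2.140000]
Iteration 3:
  c_3 = (1.830000 + 2.140000)/2 = 1.985000
  f(c_3) = f(1.985000) = -1.148653
  f(a) × f(c) ≥ 0, new interval: [1.985000, 2.140000]
Iteration 4:
  c_4 = (1.985000 + 2.140000)/2 = 2.062500
  f(c_4) = f(2.062500) = -0.351318
  f(a) × f(c) ≥ 0, new interval: [2.062500, 2.140000]

After 4 iteration(s), the approximation is c_4 = 2.062500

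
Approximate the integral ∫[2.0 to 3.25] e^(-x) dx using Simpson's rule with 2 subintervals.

f(x) = e^(-x)
a = 2.0, b = 3.25, n = 2
h = (b - a)/n = 0.625000

Simpson's rule: (h/3)[f(x₀) + 4f(x₁) + 2f(x₂) + ... + f(xₙ)]

x_0 = 2.0000, f(x_0) = 0.135335, coefficient = 1
x_1 = 2.6250, f(x_1) = 0.072440, coefficient = 4
x_2 = 3.2500, f(x_2) = 0.038774, coefficient = 1

I ≈ (0.625000/3) × 0.463869 = 0.096639
Exact value: 0.096561
Error: 0.000078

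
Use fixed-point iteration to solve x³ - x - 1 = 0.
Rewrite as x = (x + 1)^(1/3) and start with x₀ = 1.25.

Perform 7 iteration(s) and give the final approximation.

Equation: x³ - x - 1 = 0
Fixed-point form: x = (x + 1)^(1/3)
x₀ = 1.25

x_1 = g(1.250000) = 1.310371
x_2 = g(1.310371) = 1.321987
x_3 = g(1.321987) = 1.324199
x_4 = g(1.324199) = 1.324619
x_5 = g(1.324619) = 1.324699
x_6 = g(1.324699) = 1.324714
x_7 = g(1.324714) = 1.324717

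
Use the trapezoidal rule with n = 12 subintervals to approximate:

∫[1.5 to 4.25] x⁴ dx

f(x) = x⁴
a = 1.5, b = 4.25, n = 12
h = (b - a)/n = 0.229167

Trapezoidal rule: (h/2)[f(x₀) + 2f(x₁) + 2f(x₂) + ... + f(xₙ)]

x_0 = 1.5000, f(x_0) = 5.062500, coefficient = 1
x_1 = 1.7292, f(x_1) = 8.940204, coefficient = 2
x_2 = 1.9583, f(x_2) = 14.707758, coefficient = 2
x_3 = 2.1875, f(x_3) = 22.897720, coefficient = 2
x_4 = 2.4167, f(x_4) = 34.108845, coefficient = 2
x_5 = 2.6458, f(x_5) = 49.006077, coefficient = 2
x_6 = 2.8750, f(x_6) = 68.320557, coefficient = 2
x_7 = 3.1042, f(x_7) = 92.849619, coefficient = 2
x_8 = 3.3333, f(x_8) = 123.456790, coefficient = 2
x_9 = 3.5625, f(x_9) = 161.071793, coefficient = 2
x_10 = 3.7917, f(x_10) = 206.690541, coefficient = 2
x_11 = 4.0208, f(x_11) = 261.375145, coefficient = 2
x_12 = 4.2500, f(x_12) = 326.253906, coefficient = 1

I ≈ (0.229167/2) × 2418.166500 = 277.081578
Exact value: 275.797070
Error: 1.284508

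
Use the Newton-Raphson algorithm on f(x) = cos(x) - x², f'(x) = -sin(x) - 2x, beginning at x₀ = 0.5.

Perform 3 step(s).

f(x) = cos(x) - x²
f'(x) = -sin(x) - 2x
x₀ = 0.5

Newton-Raphson formula: x_{n+1} = x_n - f(x_n)/f'(x_n)

Iteration 1:
  f(0.500000) = 0.627583
  f'(0.500000) = -1.479426
  x_1 = 0.500000 - 0.627583/(-1.479426) = 0.924207
Iteration 2:
  f(0.924207) = -0.251691
  f'(0.924207) = -2.646557
  x_2 = 0.924207 - (-0.251691)/(-2.646557) = 0.829106
Iteration 3:
  f(0.829106) = -0.011881
  f'(0.829106) = -2.395539
  x_3 = 0.829106 - (-0.011881)/(-2.395539) = 0.824146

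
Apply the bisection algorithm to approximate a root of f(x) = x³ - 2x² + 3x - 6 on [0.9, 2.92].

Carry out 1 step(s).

f(x) = x³ - 2x² + 3x - 6
Initial interval: [0.9, 2.92]

Iteration 1:
  c_1 = (0.900000 + 2.920000)/2 = 1.910000
  f(c_1) = f(1.910000) = -0.598329
  f(a) × f(c) ≥ 0, new interval: [1.910000, 2.920000]

After 1 iteration(s), the approximation is c_1 = 1.910000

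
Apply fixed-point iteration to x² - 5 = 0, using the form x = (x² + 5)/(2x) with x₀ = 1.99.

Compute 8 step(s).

Equation: x² - 5 = 0
Fixed-point form: x = (x² + 5)/(2x)
x₀ = 1.99

x_1 = g(1.990000) = 2.251281
x_2 = g(2.251281) = 2.236119
x_3 = g(2.236119) = 2.236068
x_4 = g(2.236068) = 2.236068
x_5 = g(2.236068) = 2.236068
x_6 = g(2.236068) = 2.236068
x_7 = g(2.236068) = 2.236068
x_8 = g(2.236068) = 2.236068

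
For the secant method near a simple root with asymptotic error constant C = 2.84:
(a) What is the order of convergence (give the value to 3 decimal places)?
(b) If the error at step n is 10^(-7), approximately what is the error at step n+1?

(a) Secant method has superlinear convergence with order φ = (1+√5)/2 ≈ 1.618.
    This means |e_{n+1}| ≈ C|e_n|^1.618.

(b) With |e_n| = 10^(-7) and C = 2.84:
    |e_{n+1}| ≈ 2.84 × (10^(-7))^1.618 = 2.84 × 10^(-11.33)

(a) ≈ 1.618 (golden ratio); (b) |e_{n+1}| ≈ 1.340e-11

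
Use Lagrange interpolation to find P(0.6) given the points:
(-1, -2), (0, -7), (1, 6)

Lagrange interpolation formula:
P(x) = Σ yᵢ × Lᵢ(x)
where Lᵢ(x) = Π_{j≠i} (x - xⱼ)/(xᵢ - xⱼ)

L_0(0.6) = (0.6 - 0)/(-1 - 0) × (0.6 - 1)/(-1 - 1) = -0.120000
L_1(0.6) = (0.6 - (-1))/(0 - (-1)) × (0.6 - 1)/(0 - 1) = 0.640000
L_2(0.6) = (0.6 - (-1))/(1 - (-1)) × (0.6 - 0)/(1 - 0) = 0.480000

P(0.6) = (-2)×L_0(0.6) + (-7)×L_1(0.6) + 6×L_2(0.6)
P(0.6) = -1.360000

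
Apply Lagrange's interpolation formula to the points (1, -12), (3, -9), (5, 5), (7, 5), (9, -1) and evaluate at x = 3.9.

Lagrange interpolation formula:
P(x) = Σ yᵢ × Lᵢ(x)
where Lᵢ(x) = Π_{j≠i} (x - xⱼ)/(xᵢ - xⱼ)

L_0(3.9) = (3.9 - 3)/(1 - 3) × (3.9 - 5)/(1 - 5) × (3.9 - 7)/(1 - 7) × (3.9 - 9)/(1 - 9) = -0.040760
L_1(3.9) = (3.9 - 1)/(3 - 1) × (3.9 - 5)/(3 - 5) × (3.9 - 7)/(3 - 7) × (3.9 - 9)/(3 - 9) = 0.525353
L_2(3.9) = (3.9 - 1)/(5 - 1) × (3.9 - 3)/(5 - 3) × (3.9 - 7)/(5 - 7) × (3.9 - 9)/(5 - 9) = 0.644752
L_3(3.9) = (3.9 - 1)/(7 - 1) × (3.9 - 3)/(7 - 3) × (3.9 - 5)/(7 - 5) × (3.9 - 9)/(7 - 9) = -0.152522
L_4(3.9) = (3.9 - 1)/(9 - 1) × (3.9 - 3)/(9 - 3) × (3.9 - 5)/(9 - 5) × (3.9 - 7)/(9 - 7) = 0.023177

P(3.9) = (-12)×L_0(3.9) + (-9)×L_1(3.9) + 5×L_2(3.9) + 5×L_3(3.9) + (-1)×L_4(3.9)
P(3.9) = -1.801085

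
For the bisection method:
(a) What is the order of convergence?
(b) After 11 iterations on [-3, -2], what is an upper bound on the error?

(a) Bisection has linear (order 1) convergence; the error is halved each step.

(b) Error bound = (b-a)/2^n = (-2 - (-3))/2^{11}
    = 1/2^{11}

(a) 1 (linear); (b) error ≤ 4.88e-04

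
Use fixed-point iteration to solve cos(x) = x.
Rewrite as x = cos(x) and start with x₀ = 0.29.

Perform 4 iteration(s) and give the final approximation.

Equation: cos(x) = x
Fixed-point form: x = cos(x)
x₀ = 0.29

x_1 = g(0.290000) = 0.958244
x_2 = g(0.958244) = 0.574958
x_3 = g(0.574958) = 0.839215
x_4 = g(0.839215) = 0.668047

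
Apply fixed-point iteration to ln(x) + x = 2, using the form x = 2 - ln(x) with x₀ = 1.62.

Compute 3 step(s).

Equation: ln(x) + x = 2
Fixed-point form: x = 2 - ln(x)
x₀ = 1.62

x_1 = g(1.620000) = 1.517574
x_2 = g(1.517574) = 1.582887
x_3 = g(1.582887) = 1.540750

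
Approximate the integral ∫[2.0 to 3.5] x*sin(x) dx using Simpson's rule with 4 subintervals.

f(x) = x*sin(x)
a = 2.0, b = 3.5, n = 4
h = (b - a)/n = 0.375000

Simpson's rule: (h/3)[f(x₀) + 4f(x₁) + 2f(x₂) + ... + f(xₙ)]

x_0 = 2.0000, f(x_0) = 1.818595, coefficient = 1
x_1 = 2.3750, f(x_1) = 1.647502, coefficient = 4
x_2 = 2.7500, f(x_2) = 1.049568, coefficient = 2
x_3 = 3.1250, f(x_3) = 0.051850, coefficient = 4
x_4 = 3.5000, f(x_4) = -1.227741, coefficient = 1

I ≈ (0.375000/3) × 9.487395 = 1.185924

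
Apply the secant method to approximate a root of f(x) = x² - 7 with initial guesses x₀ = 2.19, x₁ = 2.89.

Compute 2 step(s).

f(x) = x² - 7
x₀ = 2.19, x₁ = 2.89

Secant formula: x_{n+1} = x_n - f(x_n)(x_n - x_{n-1})/(f(x_n) - f(x_{n-1}))

Iteration 1:
  f(2.190000) = -2.203900
  f(2.890000) = 1.352100
  x_2 = 2.890000 - 1.352100×(2.890000 - 2.190000)/(1.352100 - (-2.203900))
       = 2.623839
Iteration 2:
  f(2.890000) = 1.352100
  f(2.623839) = -0.115471
  x_3 = 2.623839 - (-0.115471)×(2.623839 - 2.890000)/(-0.115471 - 1.352100)
       = 2.644781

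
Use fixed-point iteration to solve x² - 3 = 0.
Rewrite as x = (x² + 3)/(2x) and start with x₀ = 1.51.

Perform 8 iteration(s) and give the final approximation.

Equation: x² - 3 = 0
Fixed-point form: x = (x² + 3)/(2x)
x₀ = 1.51

x_1 = g(1.510000) = 1.748377
x_2 = g(1.748377) = 1.732127
x_3 = g(1.732127) = 1.732051
x_4 = g(1.732051) = 1.732051
x_5 = g(1.732051) = 1.732051
x_6 = g(1.732051) = 1.732051
x_7 = g(1.732051) = 1.732051
x_8 = g(1.732051) = 1.732051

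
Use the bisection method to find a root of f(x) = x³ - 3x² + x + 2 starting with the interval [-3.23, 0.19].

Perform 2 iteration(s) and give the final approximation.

f(x) = x³ - 3x² + x + 2
Initial interval: [-3.23, 0.19]

Iteration 1:
  c_1 = (-3.230000 + 0.190000)/2 = -1.520000
  f(c_1) = f(-1.520000) = -9.963008
  f(a) × f(c) ≥ 0, new interval: [-1.520000, 0.190000]
Iteration 2:
  c_2 = (-1.520000 + 0.190000)/2 = -0.665000
  f(c_2) = f(-0.665000) = -0.285755
  f(a) × f(c) ≥ 0, new interval: [-0.665000, 0.190000]

After 2 iteration(s), the approximation is c_2 = -0.665000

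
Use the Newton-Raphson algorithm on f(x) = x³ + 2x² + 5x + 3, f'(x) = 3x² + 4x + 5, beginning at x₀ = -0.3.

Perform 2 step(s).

f(x) = x³ + 2x² + 5x + 3
f'(x) = 3x² + 4x + 5
x₀ = -0.3

Newton-Raphson formula: x_{n+1} = x_n - f(x_n)/f'(x_n)

Iteration 1:
  f(-0.300000) = 1.653000
  f'(-0.300000) = 4.070000
  x_1 = -0.300000 - 1.653000/4.070000 = -0.706143
Iteration 2:
  f(-0.706143) = 0.114453
  f'(-0.706143) = 3.671342
  x_2 = -0.706143 - 0.114453/3.671342 = -0.737317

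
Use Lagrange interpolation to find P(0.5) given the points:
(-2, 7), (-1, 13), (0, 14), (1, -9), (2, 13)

Lagrange interpolation formula:
P(x) = Σ yᵢ × Lᵢ(x)
where Lᵢ(x) = Π_{j≠i} (x - xⱼ)/(xᵢ - xⱼ)

L_0(0.5) = (0.5 - (-1))/(-2 - (-1)) × (0.5 - 0)/(-2 - 0) × (0.5 - 1)/(-2 - 1) × (0.5 - 2)/(-2 - 2) = 0.023438
L_1(0.5) = (0.5 - (-2))/(-1 - (-2)) × (0.5 - 0)/(-1 - 0) × (0.5 - 1)/(-1 - 1) × (0.5 - 2)/(-1 - 2) = -0.156250
L_2(0.5) = (0.5 - (-2))/(0 - (-2)) × (0.5 - (-1))/(0 - (-1)) × (0.5 - 1)/(0 - 1) × (0.5 - 2)/(0 - 2) = 0.703125
L_3(0.5) = (0.5 - (-2))/(1 - (-2)) × (0.5 - (-1))/(1 - (-1)) × (0.5 - 0)/(1 - 0) × (0.5 - 2)/(1 - 2) = 0.468750
L_4(0.5) = (0.5 - (-2))/(2 - (-2)) × (0.5 - (-1))/(2 - (-1)) × (0.5 - 0)/(2 - 0) × (0.5 - 1)/(2 - 1) = -0.039062

P(0.5) = 7×L_0(0.5) + 13×L_1(0.5) + 14×L_2(0.5) + (-9)×L_3(0.5) + 13×L_4(0.5)
P(0.5) = 3.250000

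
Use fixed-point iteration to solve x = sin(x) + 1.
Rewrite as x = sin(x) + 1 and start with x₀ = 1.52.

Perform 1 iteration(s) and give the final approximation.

Equation: x = sin(x) + 1
Fixed-point form: x = sin(x) + 1
x₀ = 1.52

x_1 = g(1.520000) = 1.998710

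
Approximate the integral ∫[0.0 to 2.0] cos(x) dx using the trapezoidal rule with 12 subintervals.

f(x) = cos(x)
a = 0.0, b = 2.0, n = 12
h = (b - a)/n = 0.166667

Trapezoidal rule: (h/2)[f(x₀) + 2f(x₁) + 2f(x₂) + ... + f(xₙ)]

x_0 = 0.0000, f(x_0) = 1.000000, coefficient = 1
x_1 = 0.1667, f(x_1) = 0.986143, coefficient = 2
x_2 = 0.3333, f(x_2) = 0.944957, coefficient = 2
x_3 = 0.5000, f(x_3) = 0.877583, coefficient = 2
x_4 = 0.6667, f(x_4) = 0.785887, coefficient = 2
x_5 = 0.8333, f(x_5) = 0.672412, coefficient = 2
x_6 = 1.0000, f(x_6) = 0.540302, coefficient = 2
x_7 = 1.1667, f(x_7) = 0.393219, coefficient = 2
x_8 = 1.3333, f(x_8) = 0.235238, coefficient = 2
x_9 = 1.5000, f(x_9) = 0.070737, coefficient = 2
x_10 = 1.6667, f(x_10) = -0.095724, coefficient = 2
x_11 = 1.8333, f(x_11) = -0.259531, coefficient = 2
x_12 = 2.0000, f(x_12) = -0.416147, coefficient = 1

I ≈ (0.166667/2) × 10.886299 = 0.907192
Exact value: 0.909297
Error: 0.002106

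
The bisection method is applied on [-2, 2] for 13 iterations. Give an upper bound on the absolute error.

Bisection error bound: |error| ≤ (b-a)/2^n
|error| ≤ (2 - (-2))/2^13 = 4/2^13
|error| ≤ 0.0004882812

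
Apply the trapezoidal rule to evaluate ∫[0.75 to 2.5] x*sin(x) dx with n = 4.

f(x) = x*sin(x)
a = 0.75, b = 2.5, n = 4
h = (b - a)/n = 0.437500

Trapezoidal rule: (h/2)[f(x₀) + 2f(x₁) + 2f(x₂) + ... + f(xₙ)]

x_0 = 0.7500, f(x_0) = 0.511229, coefficient = 1
x_1 = 1.1875, f(x_1) = 1.101331, coefficient = 2
x_2 = 1.6250, f(x_2) = 1.622613, coefficient = 2
x_3 = 2.0625, f(x_3) = 1.818155, coefficient = 2
x_4 = 2.5000, f(x_4) = 1.496180, coefficient = 1

I ≈ (0.437500/2) × 11.091609 = 2.426290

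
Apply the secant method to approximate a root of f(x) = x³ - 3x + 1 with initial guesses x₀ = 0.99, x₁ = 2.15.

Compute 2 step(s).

f(x) = x³ - 3x + 1
x₀ = 0.99, x₁ = 2.15

Secant formula: x_{n+1} = x_n - f(x_n)(x_n - x_{n-1})/(f(x_n) - f(x_{n-1}))

Iteration 1:
  f(0.990000) = -0.999701
  f(2.150000) = 4.488375
  x_2 = 2.150000 - 4.488375×(2.150000 - 0.990000)/(4.488375 - (-0.999701))
       = 1.201304
Iteration 2:
  f(2.150000) = 4.488375
  f(1.201304) = -0.870272
  x_3 = 1.201304 - (-0.870272)×(1.201304 - 2.150000)/(-0.870272 - 4.488375)
       = 1.355377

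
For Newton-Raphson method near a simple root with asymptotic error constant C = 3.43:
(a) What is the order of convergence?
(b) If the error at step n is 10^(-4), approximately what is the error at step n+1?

(a) Newton-Raphson has quadratic (order 2) convergence near simple roots.
    This means |e_{n+1}| ≈ C|e_n|².

(b) With |e_n| = 10^(-4) and C = 3.43:
    |e_{n+1}| ≈ 3.43 × (10^(-4))² = 3.43 × 10^(-8)

(a) 2 (quadratic); (b) |e_{n+1}| ≈ 3.430e-08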